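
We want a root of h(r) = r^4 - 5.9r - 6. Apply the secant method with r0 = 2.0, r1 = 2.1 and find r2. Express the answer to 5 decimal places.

h(2.0) = -1.8000000, h(2.1) = 1.0581000
r2 = 2.1000000 − 1.0581000·(2.1000000 − 2.0000000) / (1.0581000 − (-1.8000000)) = 2.1000000 − (0.1058100)/(2.8581000) = 2.0629789

2.06298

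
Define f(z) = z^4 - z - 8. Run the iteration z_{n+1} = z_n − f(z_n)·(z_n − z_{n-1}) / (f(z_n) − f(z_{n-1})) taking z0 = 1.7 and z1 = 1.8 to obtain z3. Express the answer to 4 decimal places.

f(1.7) = -1.347900, f(1.8) = 0.697600
z2 = 1.800000 − 0.697600·(1.800000 − 1.700000) / (0.697600 − (-1.347900)) = 1.800000 − (0.069760)/(2.045500) = 1.765896
f(1.765896) = -0.041551
z3 = 1.765896 − (-0.041551)·(1.765896 − 1.800000) / (-0.041551 − 0.697600) = 1.765896 − (0.001417)/(-0.739151) = 1.767813

1.7678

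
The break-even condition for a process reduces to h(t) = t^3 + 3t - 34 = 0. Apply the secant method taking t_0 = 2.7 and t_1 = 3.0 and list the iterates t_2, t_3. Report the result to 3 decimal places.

2.927, 2.932

h(2.7) = -6.21700, h(3.0) = 2.00000
t_2 = 3.00000 − 2.00000·(3.00000 − 2.70000) / (2.00000 − (-6.21700)) = 3.00000 − (0.60000)/(8.21700) = 2.92698
h(2.92698) = -0.14298
t_3 = 2.92698 − (-0.14298)·(2.92698 − 3.00000) / (-0.14298 − 2.00000) = 2.92698 − (0.01044)/(-2.14298) = 2.93185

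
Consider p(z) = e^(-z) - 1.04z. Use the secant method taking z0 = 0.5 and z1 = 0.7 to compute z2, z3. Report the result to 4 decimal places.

0.5544, 0.5530

p(0.5) = 0.086531, p(0.7) = -0.231415
z2 = 0.700000 − (-0.231415)·(0.700000 − 0.500000) / (-0.231415 − 0.086531) = 0.700000 − (-0.046283)/(-0.317945) = 0.554431
p(0.554431) = -0.002209
z3 = 0.554431 − (-0.002209)·(0.554431 − 0.700000) / (-0.002209 − (-0.231415)) = 0.554431 − (0.000322)/(0.229205) = 0.553028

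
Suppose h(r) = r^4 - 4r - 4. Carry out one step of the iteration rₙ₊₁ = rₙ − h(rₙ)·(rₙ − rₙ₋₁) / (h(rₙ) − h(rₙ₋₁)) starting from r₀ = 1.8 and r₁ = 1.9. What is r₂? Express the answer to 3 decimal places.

1.833

h(1.8) = -0.70240, h(1.9) = 1.43210
r₂ = 1.90000 − 1.43210·(1.90000 − 1.80000) / (1.43210 − (-0.70240)) = 1.90000 − (0.14321)/(2.13450) = 1.83291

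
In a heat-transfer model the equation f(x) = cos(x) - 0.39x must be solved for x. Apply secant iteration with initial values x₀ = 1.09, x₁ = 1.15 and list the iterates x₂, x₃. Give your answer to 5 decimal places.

f(1.09) = 0.0373854, f(1.15) = -0.0400126
x₂ = 1.1500000 − (-0.0400126)·(1.1500000 − 1.0900000) / (-0.0400126 − 0.0373854) = 1.1500000 − (-0.0024008)/(-0.0773979) = 1.1189817
f(1.1189817) = 0.0001960
x₃ = 1.1189817 − 0.0001960·(1.1189817 − 1.1500000) / (0.0001960 − (-0.0400126)) = 1.1189817 − (-0.0000061)/(0.0402085) = 1.1191328

1.11898, 1.11913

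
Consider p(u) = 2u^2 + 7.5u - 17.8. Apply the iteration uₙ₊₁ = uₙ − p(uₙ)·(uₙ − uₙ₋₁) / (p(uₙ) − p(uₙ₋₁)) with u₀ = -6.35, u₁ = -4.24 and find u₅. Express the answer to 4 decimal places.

p(-6.35) = 15.220000, p(-4.24) = -13.644800
u₂ = -4.240000 − (-13.644800)·(-4.240000 − (-6.350000)) / (-13.644800 − 15.220000) = -4.240000 − (-28.790528)/(-28.864800) = -5.237427
p(-5.237427) = -2.219421
u₃ = -5.237427 − (-2.219421)·(-5.237427 − (-4.240000)) / (-2.219421 − (-13.644800)) = -5.237427 − (2.213710)/(11.425379) = -5.431181
p(-5.431181) = 0.461591
u₄ = -5.431181 − 0.461591·(-5.431181 − (-5.237427)) / (0.461591 − (-2.219421)) = -5.431181 − (-0.089435)/(2.681012) = -5.397822
p(-5.397822) = -0.010701
u₅ = -5.397822 − (-0.010701)·(-5.397822 − (-5.431181)) / (-0.010701 − 0.461591) = -5.397822 − (-0.000357)/(-0.472293) = -5.398578

-5.3986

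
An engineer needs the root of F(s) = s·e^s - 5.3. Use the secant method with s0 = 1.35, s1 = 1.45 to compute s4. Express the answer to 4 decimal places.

1.3601

F(1.35) = -0.092476, F(1.45) = 0.881516
s2 = 1.450000 − 0.881516·(1.450000 − 1.350000) / (0.881516 − (-0.092476)) = 1.450000 − (0.088152)/(0.973992) = 1.359494
F(1.359494) = -0.005824
s3 = 1.359494 − (-0.005824)·(1.359494 − 1.450000) / (-0.005824 − 0.881516) = 1.359494 − (0.000527)/(-0.887340) = 1.360088
F(1.360088) = -0.000364
s4 = 1.360088 − (-0.000364)·(1.360088 − 1.359494) / (-0.000364 − (-0.005824)) = 1.360088 − (0.000000)/(0.005460) = 1.360128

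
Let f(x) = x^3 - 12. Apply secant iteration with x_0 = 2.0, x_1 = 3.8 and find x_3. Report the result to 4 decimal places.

f(2.0) = -4.000000, f(3.8) = 42.872000
x_2 = 3.800000 − 42.872000·(3.800000 − 2.000000) / (42.872000 − (-4.000000)) = 3.800000 − (77.169600)/(46.872000) = 2.153610
f(2.153610) = -2.011482
x_3 = 2.153610 − (-2.011482)·(2.153610 − 3.800000) / (-2.011482 − 42.872000) = 2.153610 − (3.311683)/(-44.883482) = 2.227394

2.2274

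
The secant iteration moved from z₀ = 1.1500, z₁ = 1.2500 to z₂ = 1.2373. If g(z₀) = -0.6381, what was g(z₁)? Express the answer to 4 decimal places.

The secant line through (1.1500, -0.6381) and (1.2500, g(z₁)) crosses zero at z₂ = 1.2373.
So (1.1500, -0.6381), (1.2500, g(z₁)), (1.2373, 0) are collinear:
g(z₁) = -0.6381 · (1.2500 − 1.2373) / (1.1500 − 1.2373) = -0.6381 · (0.012700)/(-0.087300) = 0.092828

0.0928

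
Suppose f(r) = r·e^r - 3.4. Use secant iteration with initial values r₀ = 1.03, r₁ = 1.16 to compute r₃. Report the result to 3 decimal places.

f(1.03) = -0.51490, f(1.16) = 0.30032
r₂ = 1.16000 − 0.30032·(1.16000 − 1.03000) / (0.30032 − (-0.51490)) = 1.16000 − (0.03904)/(0.81522) = 1.11211
f(1.11211) = -0.01834
r₃ = 1.11211 − (-0.01834)·(1.11211 − 1.16000) / (-0.01834 − 0.30032) = 1.11211 − (0.00088)/(-0.31866) = 1.11487

1.115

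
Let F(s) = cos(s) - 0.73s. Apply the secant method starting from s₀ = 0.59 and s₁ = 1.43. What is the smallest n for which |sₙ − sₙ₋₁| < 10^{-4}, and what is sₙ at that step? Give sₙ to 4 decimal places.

n = 5, sₙ = 0.8765

F(0.59) = 0.400241, F(1.43) = -0.903568
s₂ = 1.430000 − (-0.903568)·(0.840000)/(-1.303809) = 0.847862;  |Δ| = 0.582138
F(0.847862) = 0.042649
s₃ = 0.847862 − 0.042649·(-0.582138)/(0.946218) = 0.874101;  |Δ| = 0.026239
F(0.874101) = 0.003594
s₄ = 0.874101 − 0.003594·(0.026239)/(-0.039056) = 0.876515;  |Δ| = 0.002414
F(0.876515) = -0.000022
s₅ = 0.876515 − (-0.000022)·(0.002414)/(-0.003616) = 0.876500;  |Δ| = 0.000015
|s₅ − s₄| = 0.000015 < 10^{-4}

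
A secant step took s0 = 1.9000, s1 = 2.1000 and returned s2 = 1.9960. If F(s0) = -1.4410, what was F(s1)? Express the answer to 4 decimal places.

The secant line through (1.9000, -1.4410) and (2.1000, F(s1)) crosses zero at s2 = 1.9960.
So (1.9000, -1.4410), (2.1000, F(s1)), (1.9960, 0) are collinear:
F(s1) = -1.4410 · (2.1000 − 1.9960) / (1.9000 − 1.9960) = -1.4410 · (0.104000)/(-0.096000) = 1.561083

1.5611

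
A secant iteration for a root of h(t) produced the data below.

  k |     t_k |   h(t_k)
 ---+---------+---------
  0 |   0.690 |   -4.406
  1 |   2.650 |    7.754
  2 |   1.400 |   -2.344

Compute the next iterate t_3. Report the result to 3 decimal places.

1.690

t_3 = 1.400 − (-2.344)·(1.400 − 2.650) / (-2.344 − 7.754)
   = 1.400 − (2.93000)/(-10.09800) = 1.69016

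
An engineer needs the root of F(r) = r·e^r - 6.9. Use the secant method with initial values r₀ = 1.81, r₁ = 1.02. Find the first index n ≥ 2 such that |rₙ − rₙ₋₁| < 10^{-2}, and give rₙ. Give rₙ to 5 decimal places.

F(1.81) = 4.1599099, F(1.02) = -4.0713413
r₂ = 1.0200000 − (-4.0713413)·(-0.7900000)/(-8.2312512) = 1.4107498;  |Δ| = 0.3907498
F(1.4107498) = -1.1172976
r₃ = 1.4107498 − (-1.1172976)·(0.3907498)/(2.9540437) = 1.5585417;  |Δ| = 0.1477919
F(1.5585417) = 0.5060134
r₄ = 1.5585417 − 0.5060134·(0.1477919)/(1.6233110) = 1.5124725;  |Δ| = 0.0460692
F(1.5124725) = -0.0364954
r₅ = 1.5124725 − (-0.0364954)·(-0.0460692)/(-0.5425088) = 1.5155716;  |Δ| = 0.0030991
|r₅ − r₄| = 0.0030991 < 10^{-2}

n = 5, rₙ = 1.51557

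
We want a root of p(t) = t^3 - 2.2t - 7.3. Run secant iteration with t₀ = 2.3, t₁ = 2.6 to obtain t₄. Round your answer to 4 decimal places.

p(2.3) = -0.193000, p(2.6) = 4.556000
t₂ = 2.600000 − 4.556000·(2.600000 − 2.300000) / (4.556000 − (-0.193000)) = 2.600000 − (1.366800)/(4.749000) = 2.312192
p(2.312192) = -0.025307
t₃ = 2.312192 − (-0.025307)·(2.312192 − 2.600000) / (-0.025307 − 4.556000) = 2.312192 − (0.007284)/(-4.581307) = 2.313782
p(2.313782) = -0.003288
t₄ = 2.313782 − (-0.003288)·(2.313782 − 2.312192) / (-0.003288 − (-0.025307)) = 2.313782 − (-0.000005)/(0.022019) = 2.314019

2.3140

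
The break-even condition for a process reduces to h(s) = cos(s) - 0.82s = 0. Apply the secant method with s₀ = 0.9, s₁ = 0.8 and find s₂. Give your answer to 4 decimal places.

0.8259

h(0.9) = -0.116390, h(0.8) = 0.040707
s₂ = 0.800000 − 0.040707·(0.800000 − 0.900000) / (0.040707 − (-0.116390)) = 0.800000 − (-0.004071)/(0.157097) = 0.825912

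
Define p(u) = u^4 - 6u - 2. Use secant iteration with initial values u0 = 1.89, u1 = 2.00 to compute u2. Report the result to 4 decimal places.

p(1.89) = -0.580102, p(2.00) = 2.000000
u2 = 2.000000 − 2.000000·(2.000000 − 1.890000) / (2.000000 − (-0.580102)) = 2.000000 − (0.220000)/(2.580102) = 1.914732

1.9147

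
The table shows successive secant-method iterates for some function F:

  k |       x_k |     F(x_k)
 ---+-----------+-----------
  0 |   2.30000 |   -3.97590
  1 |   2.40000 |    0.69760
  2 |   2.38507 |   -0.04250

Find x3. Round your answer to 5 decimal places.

x3 = 2.38507 − (-0.04250)·(2.38507 − 2.40000) / (-0.04250 − 0.69760)
   = 2.38507 − (0.0006345)/(-0.7401000) = 2.3859274

2.38593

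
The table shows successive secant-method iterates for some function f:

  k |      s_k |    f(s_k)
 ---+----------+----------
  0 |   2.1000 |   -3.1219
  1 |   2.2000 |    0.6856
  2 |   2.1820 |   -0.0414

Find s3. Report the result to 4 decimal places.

s3 = 2.1820 − (-0.0414)·(2.1820 − 2.2000) / (-0.0414 − 0.6856)
   = 2.1820 − (0.000745)/(-0.727000) = 2.183025

2.1830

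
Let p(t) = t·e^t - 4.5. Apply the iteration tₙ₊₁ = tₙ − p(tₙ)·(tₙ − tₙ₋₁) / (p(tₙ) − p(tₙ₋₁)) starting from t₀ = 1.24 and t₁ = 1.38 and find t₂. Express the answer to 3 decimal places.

p(1.24) = -0.21504, p(1.38) = 0.98536
t₂ = 1.38000 − 0.98536·(1.38000 − 1.24000) / (0.98536 − (-0.21504)) = 1.38000 − (0.13795)/(1.20040) = 1.26508

1.265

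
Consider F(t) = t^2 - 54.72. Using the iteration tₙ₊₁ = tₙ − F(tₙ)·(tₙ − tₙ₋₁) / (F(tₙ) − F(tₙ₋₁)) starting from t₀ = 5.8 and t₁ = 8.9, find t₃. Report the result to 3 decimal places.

F(5.8) = -21.08000, F(8.9) = 24.49000
t₂ = 8.90000 − 24.49000·(8.90000 − 5.80000) / (24.49000 − (-21.08000)) = 8.90000 − (75.91900)/(45.57000) = 7.23401
F(7.23401) = -2.38905
t₃ = 7.23401 − (-2.38905)·(7.23401 − 8.90000) / (-2.38905 − 24.49000) = 7.23401 − (3.98012)/(-26.87905) = 7.38209

7.382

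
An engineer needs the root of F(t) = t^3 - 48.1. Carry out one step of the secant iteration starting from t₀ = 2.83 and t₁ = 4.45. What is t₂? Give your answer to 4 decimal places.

F(2.83) = -25.434813, F(4.45) = 40.021125
t₂ = 4.450000 − 40.021125·(4.450000 − 2.830000) / (40.021125 − (-25.434813)) = 4.450000 − (64.834223)/(65.455938) = 3.459498

3.4595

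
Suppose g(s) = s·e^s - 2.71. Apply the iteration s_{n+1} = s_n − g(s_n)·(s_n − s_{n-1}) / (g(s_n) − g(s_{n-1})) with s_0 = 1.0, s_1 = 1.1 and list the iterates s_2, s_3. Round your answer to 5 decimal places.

g(1.0) = 0.0082818, g(1.1) = 0.5945826
s_2 = 1.1000000 − 0.5945826·(1.1000000 − 1.0000000) / (0.5945826 − 0.0082818) = 1.1000000 − (0.0594583)/(0.5863008) = 0.9985874
g(0.9985874) = 0.0006105
s_3 = 0.9985874 − 0.0006105·(0.9985874 − 1.1000000) / (0.0006105 − 0.5945826) = 0.9985874 − (-0.0000619)/(-0.5939721) = 0.9984832

0.99859, 0.99848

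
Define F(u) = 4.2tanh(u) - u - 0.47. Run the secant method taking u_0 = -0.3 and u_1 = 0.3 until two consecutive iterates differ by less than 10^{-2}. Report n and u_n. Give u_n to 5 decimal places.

F(-0.3) = -1.3935130, F(0.3) = 0.4535130
u_2 = 0.3000000 − 0.4535130·(0.6000000)/(1.8470259) = 0.1526779;  |Δ| = 0.1473221
F(0.1526779) = 0.0136326
u_3 = 0.1526779 − 0.0136326·(-0.1473221)/(-0.4398803) = 0.1481121;  |Δ| = 0.0045658
|u_3 − u_2| = 0.0045658 < 10^{-2}

n = 3, u_n = 0.14811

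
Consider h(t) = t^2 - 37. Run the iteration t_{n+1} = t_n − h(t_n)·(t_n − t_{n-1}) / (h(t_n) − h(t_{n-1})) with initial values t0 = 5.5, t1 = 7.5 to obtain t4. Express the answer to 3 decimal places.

6.083

h(5.5) = -6.75000, h(7.5) = 19.25000
t2 = 7.50000 − 19.25000·(7.50000 − 5.50000) / (19.25000 − (-6.75000)) = 7.50000 − (38.50000)/(26.00000) = 6.01923
h(6.01923) = -0.76886
t3 = 6.01923 − (-0.76886)·(6.01923 − 7.50000) / (-0.76886 − 19.25000) = 6.01923 − (1.13851)/(-20.01886) = 6.07610
h(6.07610) = -0.08098
t4 = 6.07610 − (-0.08098)·(6.07610 − 6.01923) / (-0.08098 − (-0.76886)) = 6.07610 − (-0.00461)/(0.68788) = 6.08280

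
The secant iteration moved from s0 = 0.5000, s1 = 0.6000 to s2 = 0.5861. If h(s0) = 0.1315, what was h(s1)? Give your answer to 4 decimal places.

The secant line through (0.5000, 0.1315) and (0.6000, h(s1)) crosses zero at s2 = 0.5861.
So (0.5000, 0.1315), (0.6000, h(s1)), (0.5861, 0) are collinear:
h(s1) = 0.1315 · (0.6000 − 0.5861) / (0.5000 − 0.5861) = 0.1315 · (0.013900)/(-0.086100) = -0.021229

-0.0212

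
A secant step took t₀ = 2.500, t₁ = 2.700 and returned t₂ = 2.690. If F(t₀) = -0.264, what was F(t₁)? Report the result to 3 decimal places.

The secant line through (2.500, -0.264) and (2.700, F(t₁)) crosses zero at t₂ = 2.690.
So (2.500, -0.264), (2.700, F(t₁)), (2.690, 0) are collinear:
F(t₁) = -0.264 · (2.700 − 2.690) / (2.500 − 2.690) = -0.264 · (0.01000)/(-0.19000) = 0.01389

0.014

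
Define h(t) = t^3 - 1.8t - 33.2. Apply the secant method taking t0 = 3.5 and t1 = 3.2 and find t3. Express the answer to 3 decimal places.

h(3.5) = 3.37500, h(3.2) = -6.19200
t2 = 3.20000 − (-6.19200)·(3.20000 − 3.50000) / (-6.19200 − 3.37500) = 3.20000 − (1.85760)/(-9.56700) = 3.39417
h(3.39417) = -0.20743
t3 = 3.39417 − (-0.20743)·(3.39417 − 3.20000) / (-0.20743 − (-6.19200)) = 3.39417 − (-0.04028)/(5.98457) = 3.40090

3.401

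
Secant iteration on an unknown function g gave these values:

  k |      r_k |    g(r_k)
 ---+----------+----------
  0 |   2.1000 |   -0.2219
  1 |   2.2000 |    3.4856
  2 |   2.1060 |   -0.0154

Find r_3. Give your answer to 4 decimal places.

r_3 = 2.1060 − (-0.0154)·(2.1060 − 2.2000) / (-0.0154 − 3.4856)
   = 2.1060 − (0.001448)/(-3.501000) = 2.106413

2.1064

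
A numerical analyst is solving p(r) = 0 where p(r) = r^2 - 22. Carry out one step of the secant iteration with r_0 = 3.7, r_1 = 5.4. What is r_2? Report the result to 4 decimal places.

p(3.7) = -8.310000, p(5.4) = 7.160000
r_2 = 5.400000 − 7.160000·(5.400000 − 3.700000) / (7.160000 − (-8.310000)) = 5.400000 − (12.172000)/(15.470000) = 4.613187

4.6132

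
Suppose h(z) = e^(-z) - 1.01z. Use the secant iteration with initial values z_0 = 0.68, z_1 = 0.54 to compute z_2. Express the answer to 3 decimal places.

h(0.68) = -0.18018, h(0.54) = 0.03735
z_2 = 0.54000 − 0.03735·(0.54000 − 0.68000) / (0.03735 − (-0.18018)) = 0.54000 − (-0.00523)/(0.21753) = 0.56404

0.564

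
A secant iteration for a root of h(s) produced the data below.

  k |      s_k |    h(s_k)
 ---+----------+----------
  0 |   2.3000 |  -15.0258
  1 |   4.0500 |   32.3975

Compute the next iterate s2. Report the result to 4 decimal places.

2.8545

s2 = 4.0500 − 32.3975·(4.0500 − 2.3000) / (32.3975 − (-15.0258))
   = 4.0500 − (56.695625)/(47.423300) = 2.854477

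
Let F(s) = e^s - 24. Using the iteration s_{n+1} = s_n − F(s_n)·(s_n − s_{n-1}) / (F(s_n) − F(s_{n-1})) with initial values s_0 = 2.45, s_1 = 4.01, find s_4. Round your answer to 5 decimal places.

3.19398

F(2.45) = -12.4116533, F(4.01) = 31.1468706
s_2 = 4.0100000 − 31.1468706·(4.0100000 − 2.4500000) / (31.1468706 − (-12.4116533)) = 4.0100000 − (48.5891181)/(43.5585238) = 2.8945095
F(2.8945095) = -5.9253657
s_3 = 2.8945095 − (-5.9253657)·(2.8945095 − 4.0100000) / (-5.9253657 − 31.1468706) = 2.8945095 − (6.6096890)/(-37.0722363) = 3.0728017
F(3.0728017) = -2.3976589
s_4 = 3.0728017 − (-2.3976589)·(3.0728017 − 2.8945095) / (-2.3976589 − (-5.9253657)) = 3.0728017 − (-0.4274838)/(3.5277068) = 3.1939806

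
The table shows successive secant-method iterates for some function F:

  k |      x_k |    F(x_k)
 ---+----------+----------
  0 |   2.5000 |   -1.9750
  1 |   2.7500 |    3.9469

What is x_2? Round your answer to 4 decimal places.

x_2 = 2.7500 − 3.9469·(2.7500 − 2.5000) / (3.9469 − (-1.9750))
   = 2.7500 − (0.986725)/(5.921900) = 2.583377

2.5834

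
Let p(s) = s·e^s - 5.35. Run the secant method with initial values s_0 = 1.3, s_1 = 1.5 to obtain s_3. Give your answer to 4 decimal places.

1.3650

p(1.3) = -0.579914, p(1.5) = 1.372534
s_2 = 1.500000 − 1.372534·(1.500000 − 1.300000) / (1.372534 − (-0.579914)) = 1.500000 − (0.274507)/(1.952448) = 1.359404
p(1.359404) = -0.056657
s_3 = 1.359404 − (-0.056657)·(1.359404 − 1.500000) / (-0.056657 − 1.372534) = 1.359404 − (0.007966)/(-1.429190) = 1.364977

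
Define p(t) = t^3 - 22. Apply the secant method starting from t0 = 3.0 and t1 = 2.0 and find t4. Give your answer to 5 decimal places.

p(3.0) = 5.0000000, p(2.0) = -14.0000000
t2 = 2.0000000 − (-14.0000000)·(2.0000000 − 3.0000000) / (-14.0000000 − 5.0000000) = 2.0000000 − (14.0000000)/(-19.0000000) = 2.7368421
p(2.7368421) = -1.5002187
t3 = 2.7368421 − (-1.5002187)·(2.7368421 − 2.0000000) / (-1.5002187 − (-14.0000000)) = 2.7368421 − (-1.1054243)/(12.4997813) = 2.8252776
p(2.8252776) = 0.5519125
t4 = 2.8252776 − 0.5519125·(2.8252776 − 2.7368421) / (0.5519125 − (-1.5002187)) = 2.8252776 − (0.0488086)/(2.0521311) = 2.8014932

2.80149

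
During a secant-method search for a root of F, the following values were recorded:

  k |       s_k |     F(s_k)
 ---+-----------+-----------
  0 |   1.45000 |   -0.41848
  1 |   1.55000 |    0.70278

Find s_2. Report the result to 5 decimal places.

s_2 = 1.55000 − 0.70278·(1.55000 − 1.45000) / (0.70278 − (-0.41848))
   = 1.55000 − (0.0702780)/(1.1212600) = 1.4873223

1.48732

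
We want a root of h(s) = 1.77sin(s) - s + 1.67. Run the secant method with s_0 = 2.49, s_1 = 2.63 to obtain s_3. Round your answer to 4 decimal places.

h(2.49) = 0.253423, h(2.63) = -0.093467
s_2 = 2.630000 − (-0.093467)·(2.630000 − 2.490000) / (-0.093467 − 0.253423) = 2.630000 − (-0.013085)/(-0.346890) = 2.592278
h(2.592278) = 0.001844
s_3 = 2.592278 − 0.001844·(2.592278 − 2.630000) / (0.001844 − (-0.093467)) = 2.592278 − (-0.000070)/(0.095311) = 2.593008

2.5930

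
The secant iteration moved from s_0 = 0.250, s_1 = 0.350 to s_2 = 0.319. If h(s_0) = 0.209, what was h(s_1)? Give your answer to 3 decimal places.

-0.094

The secant line through (0.250, 0.209) and (0.350, h(s_1)) crosses zero at s_2 = 0.319.
So (0.250, 0.209), (0.350, h(s_1)), (0.319, 0) are collinear:
h(s_1) = 0.209 · (0.350 − 0.319) / (0.250 − 0.319) = 0.209 · (0.03100)/(-0.06900) = -0.09390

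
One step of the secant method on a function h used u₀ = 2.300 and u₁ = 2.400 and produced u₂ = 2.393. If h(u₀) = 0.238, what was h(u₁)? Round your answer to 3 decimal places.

The secant line through (2.300, 0.238) and (2.400, h(u₁)) crosses zero at u₂ = 2.393.
So (2.300, 0.238), (2.400, h(u₁)), (2.393, 0) are collinear:
h(u₁) = 0.238 · (2.400 − 2.393) / (2.300 − 2.393) = 0.238 · (0.00700)/(-0.09300) = -0.01791

-0.018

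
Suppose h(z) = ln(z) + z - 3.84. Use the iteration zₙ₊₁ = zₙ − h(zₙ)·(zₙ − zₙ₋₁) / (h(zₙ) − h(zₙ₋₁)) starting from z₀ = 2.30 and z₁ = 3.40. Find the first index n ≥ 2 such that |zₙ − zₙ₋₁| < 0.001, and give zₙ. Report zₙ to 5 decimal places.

h(2.30) = -0.7070909, h(3.40) = 0.7837754
z₂ = 3.4000000 − 0.7837754·(1.1000000)/(1.4908663) = 2.8217101;  |Δ| = 0.5782899
h(2.8217101) = 0.0190532
z₃ = 2.8217101 − 0.0190532·(-0.5782899)/(-0.7647223) = 2.8073019;  |Δ| = 0.0144082
h(2.8073019) = -0.0004743
z₄ = 2.8073019 − (-0.0004743)·(-0.0144082)/(-0.0195275) = 2.8076518;  |Δ| = 0.0003499
|z₄ − z₃| = 0.0003499 < 0.001

n = 4, zₙ = 2.80765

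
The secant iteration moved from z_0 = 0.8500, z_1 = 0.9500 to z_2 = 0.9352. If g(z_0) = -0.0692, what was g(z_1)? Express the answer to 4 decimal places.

0.0120

The secant line through (0.8500, -0.0692) and (0.9500, g(z_1)) crosses zero at z_2 = 0.9352.
So (0.8500, -0.0692), (0.9500, g(z_1)), (0.9352, 0) are collinear:
g(z_1) = -0.0692 · (0.9500 − 0.9352) / (0.8500 − 0.9352) = -0.0692 · (0.014800)/(-0.085200) = 0.012021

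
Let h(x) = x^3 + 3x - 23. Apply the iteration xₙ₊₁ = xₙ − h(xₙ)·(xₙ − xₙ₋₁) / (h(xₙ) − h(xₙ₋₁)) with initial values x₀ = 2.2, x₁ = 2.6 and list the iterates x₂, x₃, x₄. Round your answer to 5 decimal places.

h(2.2) = -5.7520000, h(2.6) = 2.3760000
x₂ = 2.6000000 − 2.3760000·(2.6000000 − 2.2000000) / (2.3760000 − (-5.7520000)) = 2.6000000 − (0.9504000)/(8.1280000) = 2.4830709
h(2.4830709) = -0.2410640
x₃ = 2.4830709 − (-0.2410640)·(2.4830709 − 2.6000000) / (-0.2410640 − 2.3760000) = 2.4830709 − (0.0281874)/(-2.6170640) = 2.4938415
h(2.4938415) = -0.0086634
x₄ = 2.4938415 − (-0.0086634)·(2.4938415 − 2.4830709) / (-0.0086634 − (-0.2410640)) = 2.4938415 − (-0.0000933)/(0.2324007) = 2.4942430

2.48307, 2.49384, 2.49424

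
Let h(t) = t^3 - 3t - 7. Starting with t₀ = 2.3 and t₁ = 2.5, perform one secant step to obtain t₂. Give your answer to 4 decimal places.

h(2.3) = -1.733000, h(2.5) = 1.125000
t₂ = 2.500000 − 1.125000·(2.500000 − 2.300000) / (1.125000 − (-1.733000)) = 2.500000 − (0.225000)/(2.858000) = 2.421274

2.4213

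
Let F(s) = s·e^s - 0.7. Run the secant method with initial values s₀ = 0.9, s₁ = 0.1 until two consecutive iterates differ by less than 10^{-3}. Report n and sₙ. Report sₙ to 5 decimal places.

F(0.9) = 1.5136428, F(0.1) = -0.5894829
s₂ = 0.1000000 − (-0.5894829)·(-0.8000000)/(-2.1031257) = 0.3242312;  |Δ| = 0.2242312
F(0.3242312) = -0.2515990
s₃ = 0.3242312 − (-0.2515990)·(0.2242312)/(0.3378839) = 0.4912008;  |Δ| = 0.1669696
F(0.4912008) = 0.1027583
s₄ = 0.4912008 − 0.1027583·(0.1669696)/(0.3543573) = 0.4427821;  |Δ| = 0.0484187
F(0.4427821) = -0.0105737
s₅ = 0.4427821 − (-0.0105737)·(-0.0484187)/(-0.1133320) = 0.4472995;  |Δ| = 0.0045174
F(0.4472995) = -0.0003867
s₆ = 0.4472995 − (-0.0003867)·(0.0045174)/(0.0101870) = 0.4474709;  |Δ| = 0.0001715
|s₆ − s₅| = 0.0001715 < 10^{-3}

n = 6, sₙ = 0.44747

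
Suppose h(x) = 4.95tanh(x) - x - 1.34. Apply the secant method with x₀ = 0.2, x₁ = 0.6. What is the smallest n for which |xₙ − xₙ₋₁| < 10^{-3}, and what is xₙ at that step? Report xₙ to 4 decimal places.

n = 5, xₙ = 0.3574

h(0.2) = -0.562992, h(0.6) = 0.718395
x₂ = 0.600000 − 0.718395·(0.400000)/(1.281388) = 0.375745;  |Δ| = 0.224255
h(0.375745) = 0.061336
x₃ = 0.375745 − 0.061336·(-0.224255)/(-0.657059) = 0.354810;  |Δ| = 0.020934
h(0.354810) = -0.008668
x₄ = 0.354810 − (-0.008668)·(-0.020934)/(-0.070004) = 0.357403;  |Δ| = 0.002592
h(0.357403) = 0.000072
x₅ = 0.357403 − 0.000072·(0.002592)/(0.008740) = 0.357381;  |Δ| = 0.000021
|x₅ − x₄| = 0.000021 < 10^{-3}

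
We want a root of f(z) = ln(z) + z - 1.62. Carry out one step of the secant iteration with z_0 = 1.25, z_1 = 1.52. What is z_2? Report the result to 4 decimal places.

f(1.25) = -0.146856, f(1.52) = 0.318710
z_2 = 1.520000 − 0.318710·(1.520000 − 1.250000) / (0.318710 − (-0.146856)) = 1.520000 − (0.086052)/(0.465567) = 1.335168

1.3352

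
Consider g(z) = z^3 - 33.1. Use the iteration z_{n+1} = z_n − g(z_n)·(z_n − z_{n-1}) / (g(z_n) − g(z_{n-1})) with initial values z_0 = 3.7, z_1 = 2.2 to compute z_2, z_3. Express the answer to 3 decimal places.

g(3.7) = 17.55300, g(2.2) = -22.45200
z_2 = 2.20000 − (-22.45200)·(2.20000 − 3.70000) / (-22.45200 − 17.55300) = 2.20000 − (33.67800)/(-40.00500) = 3.04184
g(3.04184) = -4.95436
z_3 = 3.04184 − (-4.95436)·(3.04184 − 2.20000) / (-4.95436 − (-22.45200)) = 3.04184 − (-4.17080)/(17.49764) = 3.28021

3.042, 3.280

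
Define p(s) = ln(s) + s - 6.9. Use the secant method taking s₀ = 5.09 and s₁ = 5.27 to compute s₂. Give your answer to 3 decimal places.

5.243

p(5.09) = -0.18272, p(5.27) = 0.03203
s₂ = 5.27000 − 0.03203·(5.27000 − 5.09000) / (0.03203 − (-0.18272)) = 5.27000 − (0.00577)/(0.21475) = 5.24315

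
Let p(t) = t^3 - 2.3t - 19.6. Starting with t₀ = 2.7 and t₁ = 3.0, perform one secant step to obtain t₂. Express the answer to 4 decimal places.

2.9774

p(2.7) = -6.127000, p(3.0) = 0.500000
t₂ = 3.000000 − 0.500000·(3.000000 − 2.700000) / (0.500000 − (-6.127000)) = 3.000000 − (0.150000)/(6.627000) = 2.977365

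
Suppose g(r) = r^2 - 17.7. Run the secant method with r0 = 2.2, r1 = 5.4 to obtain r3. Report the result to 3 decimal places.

g(2.2) = -12.86000, g(5.4) = 11.46000
r2 = 5.40000 − 11.46000·(5.40000 − 2.20000) / (11.46000 − (-12.86000)) = 5.40000 − (36.67200)/(24.32000) = 3.89211
g(3.89211) = -2.55152
r3 = 3.89211 − (-2.55152)·(3.89211 − 5.40000) / (-2.55152 − 11.46000) = 3.89211 − (3.84742)/(-14.01152) = 4.16669

4.167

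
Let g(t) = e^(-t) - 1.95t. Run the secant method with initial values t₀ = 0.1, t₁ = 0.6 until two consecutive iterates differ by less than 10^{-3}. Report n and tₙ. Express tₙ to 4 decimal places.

n = 4, tₙ = 0.3584

g(0.1) = 0.709837, g(0.6) = -0.621188
t₂ = 0.600000 − (-0.621188)·(0.500000)/(-1.331026) = 0.366651;  |Δ| = 0.233349
g(0.366651) = -0.021917
t₃ = 0.366651 − (-0.021917)·(-0.233349)/(0.599272) = 0.358116;  |Δ| = 0.008534
g(0.358116) = 0.000665
t₄ = 0.358116 − 0.000665·(-0.008534)/(0.022581) = 0.358368;  |Δ| = 0.000251
|t₄ − t₃| = 0.000251 < 10^{-3}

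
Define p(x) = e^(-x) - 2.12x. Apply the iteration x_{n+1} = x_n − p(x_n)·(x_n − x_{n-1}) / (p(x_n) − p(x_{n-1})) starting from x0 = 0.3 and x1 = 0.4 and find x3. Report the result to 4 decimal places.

p(0.3) = 0.104818, p(0.4) = -0.177680
x2 = 0.400000 − (-0.177680)·(0.400000 − 0.300000) / (-0.177680 − 0.104818) = 0.400000 − (-0.017768)/(-0.282498) = 0.337104
p(0.337104) = -0.000826
x3 = 0.337104 − (-0.000826)·(0.337104 − 0.400000) / (-0.000826 − (-0.177680)) = 0.337104 − (0.000052)/(0.176854) = 0.336810

0.3368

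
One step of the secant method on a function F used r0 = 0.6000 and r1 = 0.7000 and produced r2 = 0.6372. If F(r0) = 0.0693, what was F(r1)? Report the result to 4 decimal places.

-0.1170

The secant line through (0.6000, 0.0693) and (0.7000, F(r1)) crosses zero at r2 = 0.6372.
So (0.6000, 0.0693), (0.7000, F(r1)), (0.6372, 0) are collinear:
F(r1) = 0.0693 · (0.7000 − 0.6372) / (0.6000 − 0.6372) = 0.0693 · (0.062800)/(-0.037200) = -0.116990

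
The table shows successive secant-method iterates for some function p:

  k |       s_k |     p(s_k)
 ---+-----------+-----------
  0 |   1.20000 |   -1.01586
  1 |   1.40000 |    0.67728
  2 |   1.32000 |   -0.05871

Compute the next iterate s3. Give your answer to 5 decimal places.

1.32638

s3 = 1.32000 − (-0.05871)·(1.32000 − 1.40000) / (-0.05871 − 0.67728)
   = 1.32000 − (0.0046968)/(-0.7359900) = 1.3263816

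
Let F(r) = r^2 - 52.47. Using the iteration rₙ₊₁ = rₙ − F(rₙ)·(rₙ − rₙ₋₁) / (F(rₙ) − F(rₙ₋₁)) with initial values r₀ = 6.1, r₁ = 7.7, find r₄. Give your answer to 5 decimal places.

7.24362

F(6.1) = -15.2600000, F(7.7) = 6.8200000
r₂ = 7.7000000 − 6.8200000·(7.7000000 − 6.1000000) / (6.8200000 − (-15.2600000)) = 7.7000000 − (10.9120000)/(22.0800000) = 7.2057971
F(7.2057971) = -0.5464881
r₃ = 7.2057971 − (-0.5464881)·(7.2057971 − 7.7000000) / (-0.5464881 − 6.8200000) = 7.2057971 − (0.2700760)/(-7.3664881) = 7.2424599
F(7.2424599) = -0.0167747
r₄ = 7.2424599 − (-0.0167747)·(7.2424599 − 7.2057971) / (-0.0167747 − (-0.5464881)) = 7.2424599 − (-0.0006150)/(0.5297134) = 7.2436209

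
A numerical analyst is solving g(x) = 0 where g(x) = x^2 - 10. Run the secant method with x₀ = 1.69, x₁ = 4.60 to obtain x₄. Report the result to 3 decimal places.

g(1.69) = -7.14390, g(4.60) = 11.16000
x₂ = 4.60000 − 11.16000·(4.60000 − 1.69000) / (11.16000 − (-7.14390)) = 4.60000 − (32.47560)/(18.30390) = 2.82576
g(2.82576) = -2.01511
x₃ = 2.82576 − (-2.01511)·(2.82576 − 4.60000) / (-2.01511 − 11.16000) = 2.82576 − (3.57529)/(-13.17511) = 3.09712
g(3.09712) = -0.40783
x₄ = 3.09712 − (-0.40783)·(3.09712 − 2.82576) / (-0.40783 − (-2.01511)) = 3.09712 − (-0.11067)/(1.60728) = 3.16598

3.166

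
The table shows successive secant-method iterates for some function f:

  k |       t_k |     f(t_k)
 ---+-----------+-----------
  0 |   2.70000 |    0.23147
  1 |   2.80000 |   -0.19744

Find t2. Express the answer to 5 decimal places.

2.75397

t2 = 2.80000 − (-0.19744)·(2.80000 − 2.70000) / (-0.19744 − 0.23147)
   = 2.80000 − (-0.0197440)/(-0.4289100) = 2.7539670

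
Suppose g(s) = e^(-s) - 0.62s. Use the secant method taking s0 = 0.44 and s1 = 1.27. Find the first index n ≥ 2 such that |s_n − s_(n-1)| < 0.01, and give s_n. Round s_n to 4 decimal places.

g(0.44) = 0.371236, g(1.27) = -0.506568
s2 = 1.270000 − (-0.506568)·(0.830000)/(-0.877805) = 0.791019;  |Δ| = 0.478981
g(0.791019) = -0.037049
s3 = 0.791019 − (-0.037049)·(-0.478981)/(0.469519) = 0.753223;  |Δ| = 0.037796
g(0.753223) = 0.003848
s4 = 0.753223 − 0.003848·(-0.037796)/(0.040897) = 0.756779;  |Δ| = 0.003556
|s4 − s3| = 0.003556 < 0.01

n = 4, s_n = 0.7568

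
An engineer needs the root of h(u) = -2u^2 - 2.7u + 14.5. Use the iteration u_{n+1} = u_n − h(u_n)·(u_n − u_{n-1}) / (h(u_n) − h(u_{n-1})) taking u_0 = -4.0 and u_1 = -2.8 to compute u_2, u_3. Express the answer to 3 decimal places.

-3.385, -3.460

h(-4.0) = -6.70000, h(-2.8) = 6.38000
u_2 = -2.80000 − 6.38000·(-2.80000 − (-4.00000)) / (6.38000 − (-6.70000)) = -2.80000 − (7.65600)/(13.08000) = -3.38532
h(-3.38532) = 0.71957
u_3 = -3.38532 − 0.71957·(-3.38532 − (-2.80000)) / (0.71957 − 6.38000) = -3.38532 − (-0.42118)/(-5.66043) = -3.45973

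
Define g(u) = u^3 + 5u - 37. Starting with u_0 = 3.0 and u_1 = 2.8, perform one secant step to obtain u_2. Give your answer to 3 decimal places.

g(3.0) = 5.00000, g(2.8) = -1.04800
u_2 = 2.80000 − (-1.04800)·(2.80000 − 3.00000) / (-1.04800 − 5.00000) = 2.80000 − (0.20960)/(-6.04800) = 2.83466

2.835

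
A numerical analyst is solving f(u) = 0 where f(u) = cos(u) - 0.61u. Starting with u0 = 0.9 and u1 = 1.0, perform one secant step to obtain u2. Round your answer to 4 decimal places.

f(0.9) = 0.072610, f(1.0) = -0.069698
u2 = 1.000000 − (-0.069698)·(1.000000 − 0.900000) / (-0.069698 − 0.072610) = 1.000000 − (-0.006970)/(-0.142308) = 0.951023

0.9510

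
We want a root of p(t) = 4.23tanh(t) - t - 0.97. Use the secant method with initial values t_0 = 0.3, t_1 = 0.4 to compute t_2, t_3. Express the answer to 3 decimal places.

0.314, 0.313

p(0.3) = -0.03775, p(0.4) = 0.23718
t_2 = 0.40000 − 0.23718·(0.40000 − 0.30000) / (0.23718 − (-0.03775)) = 0.40000 − (0.02372)/(0.27493) = 0.31373
p(0.31373) = 0.00146
t_3 = 0.31373 − 0.00146·(0.31373 − 0.40000) / (0.00146 − 0.23718) = 0.31373 − (-0.00013)/(-0.23573) = 0.31320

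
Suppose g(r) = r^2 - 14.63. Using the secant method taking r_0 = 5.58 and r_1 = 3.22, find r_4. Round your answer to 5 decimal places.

g(5.58) = 16.5064000, g(3.22) = -4.2616000
r_2 = 3.2200000 − (-4.2616000)·(3.2200000 − 5.5800000) / (-4.2616000 − 16.5064000) = 3.2200000 − (10.0573760)/(-20.7680000) = 3.7042727
g(3.7042727) = -0.9083636
r_3 = 3.7042727 − (-0.9083636)·(3.7042727 − 3.2200000) / (-0.9083636 − (-4.2616000)) = 3.7042727 − (-0.4398957)/(3.3532364) = 3.8354581
g(3.8354581) = 0.0807391
r_4 = 3.8354581 − 0.0807391·(3.8354581 − 3.7042727) / (0.0807391 − (-0.9083636)) = 3.8354581 − (0.0105918)/(0.9891027) = 3.8247496

3.82475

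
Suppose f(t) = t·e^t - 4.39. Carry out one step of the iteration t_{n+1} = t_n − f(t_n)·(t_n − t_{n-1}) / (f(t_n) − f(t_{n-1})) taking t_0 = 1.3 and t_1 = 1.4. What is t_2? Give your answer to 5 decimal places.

1.25810

f(1.3) = 0.3800857, f(1.4) = 1.2872800
t_2 = 1.4000000 − 1.2872800·(1.4000000 − 1.3000000) / (1.2872800 − 0.3800857) = 1.4000000 − (0.1287280)/(0.9071943) = 1.2581032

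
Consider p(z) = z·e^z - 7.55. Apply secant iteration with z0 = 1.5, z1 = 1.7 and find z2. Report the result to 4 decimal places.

1.5641

p(1.5) = -0.827466, p(1.7) = 1.755711
z2 = 1.700000 − 1.755711·(1.700000 − 1.500000) / (1.755711 − (-0.827466)) = 1.700000 − (0.351142)/(2.583177) = 1.564066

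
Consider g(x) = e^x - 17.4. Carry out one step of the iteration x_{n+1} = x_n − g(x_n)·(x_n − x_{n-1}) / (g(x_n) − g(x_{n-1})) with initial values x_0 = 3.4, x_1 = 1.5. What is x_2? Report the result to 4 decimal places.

g(3.4) = 12.564100, g(1.5) = -12.918311
x_2 = 1.500000 − (-12.918311)·(1.500000 − 3.400000) / (-12.918311 − 12.564100) = 1.500000 − (24.544791)/(-25.482411) = 2.463205

2.4632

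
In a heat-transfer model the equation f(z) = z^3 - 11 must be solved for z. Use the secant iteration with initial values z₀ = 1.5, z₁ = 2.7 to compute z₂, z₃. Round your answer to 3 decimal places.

2.061, 2.192

f(1.5) = -7.62500, f(2.7) = 8.68300
z₂ = 2.70000 − 8.68300·(2.70000 − 1.50000) / (8.68300 − (-7.62500)) = 2.70000 − (10.41960)/(16.30800) = 2.06107
f(2.06107) = -2.24450
z₃ = 2.06107 − (-2.24450)·(2.06107 − 2.70000) / (-2.24450 − 8.68300) = 2.06107 − (1.43407)/(-10.92750) = 2.19231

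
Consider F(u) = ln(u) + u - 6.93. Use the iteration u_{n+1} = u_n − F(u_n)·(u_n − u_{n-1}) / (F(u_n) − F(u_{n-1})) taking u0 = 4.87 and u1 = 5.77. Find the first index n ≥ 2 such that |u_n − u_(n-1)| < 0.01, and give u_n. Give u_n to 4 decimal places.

F(4.87) = -0.476906, F(5.77) = 0.592672
u2 = 5.770000 − 0.592672·(0.900000)/(1.069578) = 5.271294;  |Δ| = 0.498706
F(5.271294) = 0.003570
u3 = 5.271294 − 0.003570·(-0.498706)/(-0.589102) = 5.268272;  |Δ| = 0.003022
|u3 − u2| = 0.003022 < 0.01

n = 3, u_n = 5.2683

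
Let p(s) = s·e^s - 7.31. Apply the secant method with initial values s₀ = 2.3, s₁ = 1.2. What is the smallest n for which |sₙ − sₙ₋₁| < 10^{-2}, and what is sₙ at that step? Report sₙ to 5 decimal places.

n = 5, sₙ = 1.55045

p(2.3) = 15.6306196, p(1.2) = -3.3258597
s₂ = 1.2000000 − (-3.3258597)·(-1.1000000)/(-18.9564793) = 1.3929918;  |Δ| = 0.1929918
p(1.3929918) = -1.7005893
s₃ = 1.3929918 − (-1.7005893)·(0.1929918)/(1.6252704) = 1.5949274;  |Δ| = 0.2019355
p(1.5949274) = 0.5497561
s₄ = 1.5949274 − 0.5497561·(0.2019355)/(2.2503455) = 1.5455948;  |Δ| = 0.0493326
p(1.5455948) = -0.0599842
s₅ = 1.5455948 − (-0.0599842)·(-0.0493326)/(-0.6097403) = 1.5504480;  |Δ| = 0.0048532
|s₅ − s₄| = 0.0048532 < 10^{-2}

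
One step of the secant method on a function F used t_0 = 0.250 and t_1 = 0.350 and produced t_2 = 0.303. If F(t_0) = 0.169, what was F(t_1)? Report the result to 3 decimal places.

-0.150

The secant line through (0.250, 0.169) and (0.350, F(t_1)) crosses zero at t_2 = 0.303.
So (0.250, 0.169), (0.350, F(t_1)), (0.303, 0) are collinear:
F(t_1) = 0.169 · (0.350 − 0.303) / (0.250 − 0.303) = 0.169 · (0.04700)/(-0.05300) = -0.14987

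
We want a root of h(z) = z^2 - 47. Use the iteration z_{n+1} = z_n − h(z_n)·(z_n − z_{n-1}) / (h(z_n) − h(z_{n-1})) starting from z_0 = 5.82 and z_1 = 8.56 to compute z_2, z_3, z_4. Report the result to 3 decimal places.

h(5.82) = -13.12760, h(8.56) = 26.27360
z_2 = 8.56000 − 26.27360·(8.56000 − 5.82000) / (26.27360 − (-13.12760)) = 8.56000 − (71.98966)/(39.40120) = 6.73291
h(6.73291) = -1.66797
z_3 = 6.73291 − (-1.66797)·(6.73291 − 8.56000) / (-1.66797 − 26.27360) = 6.73291 − (3.04753)/(-27.94157) = 6.84197
h(6.84197) = -0.18738
z_4 = 6.84197 − (-0.18738)·(6.84197 − 6.73291) / (-0.18738 − (-1.66797)) = 6.84197 − (-0.02044)/(1.48058) = 6.85578

6.733, 6.842, 6.856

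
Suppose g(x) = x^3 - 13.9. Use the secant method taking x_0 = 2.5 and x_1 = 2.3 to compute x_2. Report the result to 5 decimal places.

2.40023

g(2.5) = 1.7250000, g(2.3) = -1.7330000
x_2 = 2.3000000 − (-1.7330000)·(2.3000000 − 2.5000000) / (-1.7330000 − 1.7250000) = 2.3000000 − (0.3466000)/(-3.4580000) = 2.4002313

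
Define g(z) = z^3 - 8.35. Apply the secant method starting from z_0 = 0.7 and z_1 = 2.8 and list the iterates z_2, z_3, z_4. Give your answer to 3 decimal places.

g(0.7) = -8.00700, g(2.8) = 13.60200
z_2 = 2.80000 − 13.60200·(2.80000 − 0.70000) / (13.60200 − (-8.00700)) = 2.80000 − (28.56420)/(21.60900) = 1.47813
g(1.47813) = -5.12045
z_3 = 1.47813 − (-5.12045)·(1.47813 − 2.80000) / (-5.12045 − 13.60200) = 1.47813 − (6.76855)/(-18.72245) = 1.83965
g(1.83965) = -2.12400
z_4 = 1.83965 − (-2.12400)·(1.83965 − 1.47813) / (-2.12400 − (-5.12045)) = 1.83965 − (-0.76787)/(2.99645) = 2.09591

1.478, 1.840, 2.096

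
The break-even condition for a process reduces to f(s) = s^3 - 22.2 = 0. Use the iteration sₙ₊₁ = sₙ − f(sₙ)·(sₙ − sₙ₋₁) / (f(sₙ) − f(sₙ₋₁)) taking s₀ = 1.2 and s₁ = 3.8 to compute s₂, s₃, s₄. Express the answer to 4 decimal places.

2.2016, 2.6185, 2.8616

f(1.2) = -20.472000, f(3.8) = 32.672000
s₂ = 3.800000 − 32.672000·(3.800000 − 1.200000) / (32.672000 − (-20.472000)) = 3.800000 − (84.947200)/(53.144000) = 2.201566
f(2.201566) = -11.529252
s₃ = 2.201566 − (-11.529252)·(2.201566 − 3.800000) / (-11.529252 − 32.672000) = 2.201566 − (18.428753)/(-44.201252) = 2.618494
f(2.618494) = -4.246270
s₄ = 2.618494 − (-4.246270)·(2.618494 − 2.201566) / (-4.246270 − (-11.529252)) = 2.618494 − (-1.770390)/(7.282982) = 2.861580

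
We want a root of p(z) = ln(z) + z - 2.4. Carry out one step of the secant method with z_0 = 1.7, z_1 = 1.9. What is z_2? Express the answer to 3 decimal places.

1.809

p(1.7) = -0.16937, p(1.9) = 0.14185
z_2 = 1.90000 − 0.14185·(1.90000 − 1.70000) / (0.14185 − (-0.16937)) = 1.90000 − (0.02837)/(0.31123) = 1.80884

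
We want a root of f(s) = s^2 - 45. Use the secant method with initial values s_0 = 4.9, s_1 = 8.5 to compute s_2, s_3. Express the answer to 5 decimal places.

f(4.9) = -20.9900000, f(8.5) = 27.2500000
s_2 = 8.5000000 − 27.2500000·(8.5000000 − 4.9000000) / (27.2500000 − (-20.9900000)) = 8.5000000 − (98.1000000)/(48.2400000) = 6.4664179
f(6.4664179) = -3.1854394
s_3 = 6.4664179 − (-3.1854394)·(6.4664179 − 8.5000000) / (-3.1854394 − 27.2500000) = 6.4664179 − (6.4778525)/(-30.4354394) = 6.6792570

6.46642, 6.67926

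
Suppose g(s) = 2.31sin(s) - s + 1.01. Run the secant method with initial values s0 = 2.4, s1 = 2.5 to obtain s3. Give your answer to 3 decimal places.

g(2.4) = 0.17032, g(2.5) = -0.10753
s2 = 2.50000 − (-0.10753)·(2.50000 − 2.40000) / (-0.10753 − 0.17032) = 2.50000 − (-0.01075)/(-0.27785) = 2.46130
g(2.46130) = 0.00174
s3 = 2.46130 − 0.00174·(2.46130 − 2.50000) / (0.00174 − (-0.10753)) = 2.46130 − (-0.00007)/(0.10927) = 2.46192

2.462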